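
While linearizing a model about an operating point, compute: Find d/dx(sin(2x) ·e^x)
Product rule: (fg)' = f'g+fg'
f = sin(2x), f' = 2·cos(2x)
g = e^x, g' = e^x

Answer: 2·cos(2x)·e^x+sin(2x)·e^x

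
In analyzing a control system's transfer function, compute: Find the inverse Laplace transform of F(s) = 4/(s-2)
L^(-1){4/(s-a)}=c·e^(at)
Here a=2, c=4

Answer: 4e^(2t)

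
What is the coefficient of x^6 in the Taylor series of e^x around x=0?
Taylor series of e^x = Σ x^n/n!
Coefficient of x^6 = 1/6! = 1/720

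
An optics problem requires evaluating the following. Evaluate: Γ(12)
Γ(n) = (n-1)! for positive integers
Γ(12) = 11! = 39916800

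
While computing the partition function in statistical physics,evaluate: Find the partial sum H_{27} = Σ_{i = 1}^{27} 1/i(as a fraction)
H_27 = 1 + 1/2 + 1/3 + ... + 1/27
= 312536252003/80313433200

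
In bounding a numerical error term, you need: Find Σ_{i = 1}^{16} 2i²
= 2·n(n + 1)(2n + 1)/6 = 2·16·17·33/6 = 2992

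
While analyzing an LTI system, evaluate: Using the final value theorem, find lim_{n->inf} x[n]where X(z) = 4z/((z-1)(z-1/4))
Final value theorem: lim x[n]=lim_{z->1} (z-1)*X(z)
(z-1)*X(z)=4z/(z-1/4)
As z->1: 4/(1 - 1/4)=4/(3/4)=16/3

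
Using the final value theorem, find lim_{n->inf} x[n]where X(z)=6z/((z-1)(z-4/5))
Final value theorem: lim x[n]=lim_{z->1} (z-1) * X(z)
(z-1) * X(z)=6z/(z-4/5)
As z->1: 6/(1-4/5)=6/(1/5)=30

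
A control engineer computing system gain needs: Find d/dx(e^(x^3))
Chain rule: d/dx[e^u]=e^u · u' where u=x^3
u'=3x^2

Answer: 3x^2·e^(x^3)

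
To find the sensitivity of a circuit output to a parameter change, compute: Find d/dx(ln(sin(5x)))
Chain rule: d/dx[ln(u)]=u'/u where u=sin(5x)
u'=5cos(5x)

Answer: (5cos(5x))/(sin(5x))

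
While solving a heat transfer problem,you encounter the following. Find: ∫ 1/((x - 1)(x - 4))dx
Partial fractions: 1/((x-1)(x-4))=A/(x-1)+B/(x-4)
A=-1/3, B=1/3
∫ [-1/3· 1/(x-1)+1/3· 1/(x-4)] dx
=(1/3)[ln|x-4| - ln|x-1|]+C

Answer: (1/3)·ln|(x-4)/(x-1)|+C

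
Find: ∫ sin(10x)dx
Using substitution u = 10x: ∫ sin(u) du/10 = -cos(u)/10+C

Answer: (-1/10)cos(10x)+C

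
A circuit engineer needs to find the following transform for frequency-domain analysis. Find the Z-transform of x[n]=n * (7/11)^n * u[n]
Using the property Z{n * a^n * u[n]} = az/(z-a)^2
With a = 7/11: X(z) = (7/11)z/(z - 7/11)^2, |z| > 7/11

Answer: (7/11)z/(z - 7/11)^2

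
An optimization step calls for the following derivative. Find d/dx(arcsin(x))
d/dx[arcsin(u)]=u'/√(1-u²), u=x, u'=1

Answer: 1/√(1-x²)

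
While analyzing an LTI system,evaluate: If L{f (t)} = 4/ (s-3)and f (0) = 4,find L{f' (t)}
L{f'(t)}=s·F(s) - f(0)=4s/(s-3) - 4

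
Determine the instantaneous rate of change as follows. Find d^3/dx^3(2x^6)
Apply power rule 3 times:
d^1: 12x^5
d^2: 60x^4
d^3: 240x^3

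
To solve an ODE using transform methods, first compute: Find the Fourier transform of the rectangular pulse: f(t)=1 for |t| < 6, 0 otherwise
F(omega) = integral from -6 to 6 of e^(-j * omega * t) dt
= 2 * sin(6 * omega)/omega = 12 * sinc(6 * omega/pi)

Answer: 2 * sin(6 * omega)/omega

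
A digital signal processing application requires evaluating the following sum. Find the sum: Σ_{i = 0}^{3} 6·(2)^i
Geometric series: S = a(1 - r^n)/(1 - r)
a = 6, r = 2, n = 4
S = 6(1 - 16)/-1 = 90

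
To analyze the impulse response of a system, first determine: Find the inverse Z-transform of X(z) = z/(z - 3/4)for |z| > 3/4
Standard pair: z/(z-a) <-> a^n * u[n] for causal signals
With a=3/4: x[n]=(3/4)^n * u[n]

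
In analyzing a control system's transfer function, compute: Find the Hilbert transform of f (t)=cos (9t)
The Hilbert transform shifts each frequency component by -pi/2.
H{cos(wt)} = sin(wt)
With w = 9: H{cos(9t)} = sin(9t)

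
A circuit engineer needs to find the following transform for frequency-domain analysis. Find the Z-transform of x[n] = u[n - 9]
Using the time-shift property: Z{u[n-9]}=z^(-9) * z/(z-1)
=z^(-8)/(z-1)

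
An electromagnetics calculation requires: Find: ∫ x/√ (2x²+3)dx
Let u = 2x² + 3, du = 4x dx
∫ (1/4)·u^(-1/2) du = √u/2 + C

Answer: √(2x² + 3)/2 + C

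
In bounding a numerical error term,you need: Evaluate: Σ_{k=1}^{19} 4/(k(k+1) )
Partial fractions: 4/(k(k+1)) = 4/k - 4/(k+1)
Telescoping sum: 4(1-1/20) = 4·19/20

Answer: 19/5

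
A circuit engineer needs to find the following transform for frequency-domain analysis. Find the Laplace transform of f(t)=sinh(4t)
L{sinh(at)}=a/(s²-a²)
L{sinh(4t)}=4/(s²-16)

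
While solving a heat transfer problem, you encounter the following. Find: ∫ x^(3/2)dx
Power rule: ∫ x^(3/2) dx=x^(5/2)/(5/2)+C

Answer: (2/5)·x^(5/2)+C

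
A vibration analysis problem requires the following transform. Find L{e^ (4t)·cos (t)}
First shifting: L{e^(at)f(t)}=F(s-a)
L{cos(t)}=s/(s² + 1)
Shift: (s-4)/((s-4)² + 1)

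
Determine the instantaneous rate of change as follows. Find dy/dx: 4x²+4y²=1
Differentiate: 8x+8y·(dy/dx)=0
dy/dx=-8x/(8y)=-1·(x/y)

Answer: dy/dx=-1·(x/y)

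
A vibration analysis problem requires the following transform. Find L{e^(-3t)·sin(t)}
First shifting: L{e^(at)f(t)}=F(s-a)
L{sin(t)}=1/(s² + 1)
Shift: 1/((s + 3)² + 1)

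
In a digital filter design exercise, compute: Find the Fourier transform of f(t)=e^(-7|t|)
Using the standard pair: F{e^(-a|t|)} = 2a/(a^2+omega^2)
With a = 7: F(omega) = 14/(49+omega^2)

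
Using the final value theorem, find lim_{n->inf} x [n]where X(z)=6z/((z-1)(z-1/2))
Final value theorem: lim x[n]=lim_{z->1} (z-1)*X(z)
(z-1)*X(z)=6z/(z-1/2)
As z->1: 6/(1 - 1/2)=6/(1/2)=12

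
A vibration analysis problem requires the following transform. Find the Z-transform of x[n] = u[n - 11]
Using the time-shift property: Z{u[n-11]}=z^(-11)*z/(z-1)
=z^(-10)/(z-1)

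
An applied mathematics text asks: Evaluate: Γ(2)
Γ(n)=(n-1)! for positive integers
Γ(2)=1!=1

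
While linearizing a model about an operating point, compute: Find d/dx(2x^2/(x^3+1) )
Quotient rule: (f/g)' = (f'g - fg')/g²
f = 2x^2, f' = 4x
g = x^3+1, g' = 3x^2

Answer: (4x·(x^3+1)-6x^4)/(x^3+1)²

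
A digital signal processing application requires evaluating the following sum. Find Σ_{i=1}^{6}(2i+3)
= 2·Σ i + 3·6 = 2·21 + 18 = 60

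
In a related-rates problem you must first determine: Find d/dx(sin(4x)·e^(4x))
Product rule: (fg)'=f'g+fg'
f=sin(4x), f'=4·cos(4x)
g=e^(4x), g'=4·e^(4x)

Answer: 4·cos(4x)·e^(4x)+4·sin(4x)·e^(4x)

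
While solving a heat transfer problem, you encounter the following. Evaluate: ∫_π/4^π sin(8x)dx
Antiderivative: -cos(8x)/8
Evaluate at bounds: [-cos(8·π)/8] - [-cos(8·π/4)/8]
= (-(1) + (1))/8 = 0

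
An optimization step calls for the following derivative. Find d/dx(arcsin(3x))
d/dx[arcsin(u)] = u'/√(1-u²), u = 3x, u' = 3

Answer: 3/√(1 - 9x²)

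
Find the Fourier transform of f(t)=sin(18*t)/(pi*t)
sin(W*t)/(pi*t) = (W/pi)*sinc(W*t/pi) is the impulse response of the ideal low-pass filter with cutoff W (here W = 18).
Its Fourier transform is a rectangular function:
F(omega) = 1 for |omega| < 18, 0 otherwise

Answer: rect(omega/36) [i.e., 1 for |omega| < 18, 0 otherwise]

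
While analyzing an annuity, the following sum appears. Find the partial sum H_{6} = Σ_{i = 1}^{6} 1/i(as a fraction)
H_6=1 + 1/2 + 1/3 + ... + 1/6
=49/20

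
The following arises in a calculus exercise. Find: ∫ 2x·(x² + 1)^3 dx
Let u=x² + 1, du=2x dx
∫ u^3 du=u^4/4 + C

Answer: (x² + 1)^4/4 + C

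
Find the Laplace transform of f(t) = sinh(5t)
L{sinh(at)} = a/(s²-a²)
L{sinh(5t)} = 5/(s²-25)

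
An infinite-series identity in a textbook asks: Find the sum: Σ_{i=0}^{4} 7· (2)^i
Geometric series: S = a(1 - r^n)/(1 - r)
a = 7, r = 2, n = 5
S = 7(1-32)/-1 = 217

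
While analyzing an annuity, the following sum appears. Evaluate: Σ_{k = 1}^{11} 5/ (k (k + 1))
Partial fractions: 5/(k(k+1))=5/k - 5/(k+1)
Telescoping sum: 5(1-1/12)=5·11/12

Answer: 55/12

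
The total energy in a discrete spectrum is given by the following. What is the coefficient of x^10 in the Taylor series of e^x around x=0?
Taylor series of e^x = Σ x^n/n!
Coefficient of x^10 = 1/10! = 1/3628800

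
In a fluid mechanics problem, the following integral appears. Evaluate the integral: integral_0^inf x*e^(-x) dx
This is a Gamma integral. Substitute u=1x:
integral_0^inf x*e^(-x) dx=(1/1^2) integral_0^inf u^1*e^(-u) du
=Gamma(2)/1^2=1!/1^2=1/1

Answer: 1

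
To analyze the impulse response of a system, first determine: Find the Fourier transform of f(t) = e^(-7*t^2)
The Fourier transform of a Gaussian e^(-a * t^2) is sqrt(pi/a) * e^(-omega^2/(4a)).
With a=7: F(omega)=sqrt(pi/7) * e^(-omega^2/28)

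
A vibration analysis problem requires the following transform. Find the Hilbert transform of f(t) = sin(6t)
The Hilbert transform shifts each frequency component by -pi/2.
H{sin(wt)}=-cos(wt)
With w=6: H{sin(6t)}=-cos(6t)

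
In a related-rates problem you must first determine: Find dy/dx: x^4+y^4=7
Differentiate: 4x^3+4y^3·(dy/dx) = 0
dy/dx = -4x^3/(4y^3)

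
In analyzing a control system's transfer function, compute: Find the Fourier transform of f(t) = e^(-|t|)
Using the standard pair: F{e^(-a|t|)}=2a/(a^2+omega^2)
With a=1: F(omega)=2/(1+omega^2)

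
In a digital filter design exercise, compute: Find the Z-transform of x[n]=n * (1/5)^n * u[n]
Using the property Z{n*a^n*u[n]} = az/(z-a)^2
With a = 1/5: X(z) = (1/5)z/(z - 1/5)^2, |z| > 1/5

Answer: (1/5)z/(z - 1/5)^2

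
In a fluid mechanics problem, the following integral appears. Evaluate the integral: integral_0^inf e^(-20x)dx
integral_0^inf e^(-20x) dx = [-1/20*e^(-20x)]_0^inf
= 0 - (-1/20) = 1/20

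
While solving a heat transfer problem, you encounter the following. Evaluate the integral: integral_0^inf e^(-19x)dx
integral_0^inf e^(-19x) dx=[-1/19 * e^(-19x)]_0^inf
=0 - (-1/19)=1/19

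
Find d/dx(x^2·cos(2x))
Product rule: (fg)' = f'g+fg'
f = x^2, f' = 2x
g = cos(2x), g' = -2·sin(2x)

Answer: 2x·cos(2x)-2x^2·sin(2x)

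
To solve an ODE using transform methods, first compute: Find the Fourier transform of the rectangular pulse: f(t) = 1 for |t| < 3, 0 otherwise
F(omega)=integral from -3 to 3 of e^(-j*omega*t) dt
=2*sin(3*omega)/omega=6*sinc(3*omega/pi)

Answer: 2*sin(3*omega)/omega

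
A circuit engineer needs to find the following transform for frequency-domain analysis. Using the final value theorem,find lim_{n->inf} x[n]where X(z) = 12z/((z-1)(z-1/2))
Final value theorem: lim x[n] = lim_{z->1} (z-1)*X(z)
(z-1)*X(z) = 12z/(z-1/2)
As z->1: 12/(1-1/2) = 12/(1/2) = 24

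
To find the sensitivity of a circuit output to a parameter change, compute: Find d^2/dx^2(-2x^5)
Apply power rule 2 times:
d^1: -10x^4
d^2: -40x^3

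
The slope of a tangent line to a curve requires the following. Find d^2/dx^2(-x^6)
Apply power rule 2 times:
d^1: -6x^5
d^2: -30x^4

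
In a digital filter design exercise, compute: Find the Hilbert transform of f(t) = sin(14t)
The Hilbert transform shifts each frequency component by -pi/2.
H{sin(wt)}=-cos(wt)
With w=14: H{sin(14t)}=-cos(14t)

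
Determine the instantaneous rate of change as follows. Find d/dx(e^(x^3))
Chain rule: d/dx[e^u] = e^u · u' where u = x^3
u' = 3x^2

Answer: 3x^2·e^(x^3)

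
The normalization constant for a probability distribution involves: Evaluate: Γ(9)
Γ(n)=(n-1)! for positive integers
Γ(9)=8!=40320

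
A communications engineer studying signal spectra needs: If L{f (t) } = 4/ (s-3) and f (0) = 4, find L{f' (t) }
L{f'(t)} = s·F(s) - f(0) = 4s/(s-3) - 4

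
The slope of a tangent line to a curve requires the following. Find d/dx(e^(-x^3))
Chain rule: d/dx[e^u]=e^u · u' where u=-x^3
u'=-3x^2

Answer: -3x^2·e^(-x^3)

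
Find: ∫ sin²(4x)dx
Using identity sin²(u) = (1 - cos(2u))/2:
∫ (1 - cos(8x))/2 dx = x/2 - sin(8x)/16+C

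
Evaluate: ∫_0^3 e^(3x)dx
Antiderivative: (1/3)e^(3x)
Evaluate: (1/3)(e^9 - 1)

Answer: (e^9 - 1)/3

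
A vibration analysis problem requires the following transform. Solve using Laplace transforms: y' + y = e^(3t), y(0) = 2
Take L: sY - 2+Y = 1/(s-3)
Y(s+1) = 1/(s-3)+2
Y = 1/((s-3)(s+1))+2/(s+1)
Partial fractions: 1/((s-3)(s+1)) = (1/4)/(s-3) - (1/4)/(s+1)
So Y = (1/4)/(s-3)+(7/4)/(s+1)
Inverse Laplace transform (L^(-1){1/(s-3)} = e^(3t), L^(-1){1/(s+1)} = e^(-t)):

Answer: y(t) = (1/4)·e^(3t)+(7/4)·e^(-t)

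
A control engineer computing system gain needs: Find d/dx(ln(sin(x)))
Chain rule: d/dx[ln(u)]=u'/u where u=sin(x)
u'=cos(x)

Answer: (cos(x))/(sin(x))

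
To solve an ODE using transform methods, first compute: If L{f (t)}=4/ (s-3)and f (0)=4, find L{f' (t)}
L{f'(t)}=s·F(s) - f(0)=4s/(s-3)-4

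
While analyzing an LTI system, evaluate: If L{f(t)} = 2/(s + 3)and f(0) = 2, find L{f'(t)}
L{f'(t)}=s·F(s) - f(0)=2s/(s+3)-2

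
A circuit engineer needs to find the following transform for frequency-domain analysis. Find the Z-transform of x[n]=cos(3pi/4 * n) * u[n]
Z{cos(w0 * n) * u[n]} = z(z - cos(w0))/(z^2 - 2z * cos(w0) + 1)
With w0 = 3pi/4: X(z) = z(z - cos(3pi/4))/(z^2 - 2z * cos(3pi/4) + 1)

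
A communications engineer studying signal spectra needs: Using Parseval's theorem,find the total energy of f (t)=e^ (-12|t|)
Parseval's theorem: E=integral |f(t)|^2 dt=(1/2pi) integral |F(omega)|^2 domega
E=integral_{-inf}^{inf} e^(-24|t|) dt=2*integral_0^inf e^(-24t) dt=2/(2*12)=1/12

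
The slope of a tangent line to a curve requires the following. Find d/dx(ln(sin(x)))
Chain rule: d/dx[ln(u)]=u'/u where u=sin(x)
u'=cos(x)

Answer: (cos(x))/(sin(x))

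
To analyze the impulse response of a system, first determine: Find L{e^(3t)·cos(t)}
First shifting: L{e^(at)f(t)}=F(s-a)
L{cos(t)}=s/(s² + 1)
Shift: (s-3)/((s-3)² + 1)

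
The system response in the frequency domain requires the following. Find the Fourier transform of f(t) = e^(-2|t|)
Using the standard pair: F{e^(-a|t|)} = 2a/(a^2 + omega^2)
With a = 2: F(omega) = 4/(4 + omega^2)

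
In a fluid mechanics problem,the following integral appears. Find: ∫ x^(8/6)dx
Power rule: ∫ x^(4/3) dx=x^(7/3)/(7/3)+C

Answer: (3/7)·x^(7/3)+C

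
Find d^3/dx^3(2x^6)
Apply power rule 3 times:
d^1: 12x^5
d^2: 60x^4
d^3: 240x^3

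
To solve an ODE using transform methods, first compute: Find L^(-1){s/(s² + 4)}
L^(-1){s/(s² + w²)} = cos(wt)
Here w = 2

Answer: cos(2t)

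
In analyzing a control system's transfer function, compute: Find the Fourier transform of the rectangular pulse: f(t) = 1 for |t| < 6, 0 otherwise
F(omega) = integral from -6 to 6 of e^(-j * omega * t) dt
= 2 * sin(6 * omega)/omega = 12 * sinc(6 * omega/pi)

Answer: 2 * sin(6 * omega)/omega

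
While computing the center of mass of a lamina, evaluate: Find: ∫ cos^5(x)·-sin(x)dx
Let u = cos(x), du = -sin(x) dx
∫ u^5 du = u^6/6+C

Answer: cos^6(x)/6+C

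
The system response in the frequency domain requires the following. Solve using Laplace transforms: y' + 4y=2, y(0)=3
Take L of both sides: sY(s)-3+4Y(s)=2/s
Y(s)(s+4)=2/s+3
Y(s)=2/(s(s+4))+3/(s+4)
Partial fractions: 2/(s(s+4))=(1/2)/s - (1/2)/(s+4)
So Y(s)=(1/2)/s+(5/2)/(s+4)
Inverse transform (L^(-1){1/s}=1, L^(-1){1/(s+4)}=e^(-4t)):

Answer: y(t)=1/2+(5/2)·e^(-4t)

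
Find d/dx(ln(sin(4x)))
Chain rule: d/dx[ln(u)]=u'/u where u=sin(4x)
u'=4cos(4x)

Answer: (4cos(4x))/(sin(4x))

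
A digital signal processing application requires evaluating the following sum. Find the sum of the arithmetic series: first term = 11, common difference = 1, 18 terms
Last term: a_n = 11+(18-1)·1 = 28
Sum = n(a_1+a_n)/2 = 18(11+28)/2 = 351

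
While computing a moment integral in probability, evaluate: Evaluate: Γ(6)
Γ(n) = (n-1)! for positive integers
Γ(6) = 5! = 120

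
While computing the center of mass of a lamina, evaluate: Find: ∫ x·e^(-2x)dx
Integration by parts: u = x, dv = e^(-2x) dx
du = dx, v = e^(-2x)/(-2)
= x·e^(-2x)/(-2) - ∫ e^(-2x)/(-2) dx
= x·e^(-2x)/(-2) - e^(-2x)/4 + C

Answer: e^(-2x)(x/(-2) - 1/4) + C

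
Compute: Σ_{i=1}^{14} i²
Using formula: Σ i^2=n(n + 1)(2n + 1)/6=14·15·29/6=1015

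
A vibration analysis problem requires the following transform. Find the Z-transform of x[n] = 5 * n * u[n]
Z{n * u[n]}=z/(z-1)^2
By linearity: Z{5 * n * u[n]}=5z/(z-1)^2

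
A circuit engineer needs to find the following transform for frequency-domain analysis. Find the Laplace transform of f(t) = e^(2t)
L{e^(at)} = 1/(s-a)
L{e^(2t)} = 1/(s-2)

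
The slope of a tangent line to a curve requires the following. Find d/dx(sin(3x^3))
Chain rule: d/dx[sin(u)]=cos(u)·u' where u=3x^3
u'=9x^2

Answer: 9x^2·cos(3x^3)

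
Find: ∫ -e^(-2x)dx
Since d/dx[e^(-2x)] = -2e^(-2x), we get 1/2 e^(-2x)+C

Answer: (1/2)e^(-2x)+C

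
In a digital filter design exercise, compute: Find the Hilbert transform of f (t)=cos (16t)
The Hilbert transform shifts each frequency component by -pi/2.
H{cos(wt)} = sin(wt)
With w = 16: H{cos(16t)} = sin(16t)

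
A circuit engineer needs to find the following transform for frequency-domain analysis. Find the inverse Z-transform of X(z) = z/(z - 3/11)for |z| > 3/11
Standard pair: z/(z-a) <-> a^n*u[n] for causal signals
With a=3/11: x[n]=(3/11)^n*u[n]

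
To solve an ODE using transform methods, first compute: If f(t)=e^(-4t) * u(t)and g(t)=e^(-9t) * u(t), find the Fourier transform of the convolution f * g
By the convolution theorem: F{f*g}=F(omega)*G(omega)
F(omega)=1/(4 + j*omega), G(omega)=1/(9 + j*omega)
F{f*g}=1/((4 + j*omega)(9 + j*omega))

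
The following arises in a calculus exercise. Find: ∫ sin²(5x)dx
Using identity sin²(u)=(1 - cos(2u))/2:
∫ (1 - cos(10x))/2 dx=x/2 - sin(10x)/20+C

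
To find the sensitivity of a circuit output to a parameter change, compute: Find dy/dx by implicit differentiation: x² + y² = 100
Differentiate both sides: 2x + 2y·(dy/dx)=0
Solve: dy/dx=-2x/(2y)=-x/y

Answer: dy/dx=-x/y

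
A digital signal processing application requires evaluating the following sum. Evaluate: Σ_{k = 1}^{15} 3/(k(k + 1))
Partial fractions: 3/(k(k + 1))=3/k - 3/(k + 1)
Telescoping sum: 3(1 - 1/16)=3·15/16

Answer: 45/16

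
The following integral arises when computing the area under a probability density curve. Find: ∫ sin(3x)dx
Using substitution u=3x: ∫ sin(u) du/3=-cos(u)/3 + C

Answer: (-1/3)cos(3x) + C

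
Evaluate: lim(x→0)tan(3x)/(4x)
tan(u) ≈ u for small u:
tan(3x)/(4x) ≈ 3x/(4x) = 3/4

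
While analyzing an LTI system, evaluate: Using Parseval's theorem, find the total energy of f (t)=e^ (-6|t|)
Parseval's theorem: E=integral |f(t)|^2 dt=(1/2pi) integral |F(omega)|^2 domega
E=integral_{-inf}^{inf} e^(-12|t|) dt=2*integral_0^inf e^(-12t) dt=2/(2*6)=1/6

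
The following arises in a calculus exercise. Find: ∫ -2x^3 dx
Using power rule: ∫ -2x^3 dx = -2/4 x^4 + C = (-1/2)x^4 + C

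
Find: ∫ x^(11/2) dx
Power rule: ∫ x^(11/2) dx=x^(13/2)/(13/2)+C

Answer: (2/13)·x^(13/2)+C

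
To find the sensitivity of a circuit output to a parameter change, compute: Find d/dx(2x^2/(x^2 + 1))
Quotient rule: (f/g)'=(f'g - fg')/g²
f=2x^2, f'=4x
g=x^2+1, g'=2x

Answer: (4x·(x^2+1)-4x^3)/(x^2+1)²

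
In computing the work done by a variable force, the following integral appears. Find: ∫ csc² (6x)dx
Since d/dx[-cot(6x)] = 6csc²(6x), integral = -cot(6x)/6 + C

Answer: (-1/6)cot(6x) + C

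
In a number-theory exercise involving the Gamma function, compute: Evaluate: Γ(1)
Γ(n) = (n-1)! for positive integers
Γ(1) = 0! = 1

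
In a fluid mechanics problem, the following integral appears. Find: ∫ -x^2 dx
Using power rule: ∫ -x^2 dx=-1/3 x^3+C=(-1/3)x^3+C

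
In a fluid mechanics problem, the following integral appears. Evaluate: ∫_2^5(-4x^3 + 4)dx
Step 1: Find antiderivative F(x)=-x^4+4x
Step 2: F(5) - F(2)=-605 - (-8)=-597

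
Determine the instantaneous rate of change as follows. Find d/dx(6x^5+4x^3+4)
Power rule: d/dx(ax^n) = n·a·x^(n-1)
Term by term: 30·x^4 + 12·x^2

Answer: 30x^4 + 12x^2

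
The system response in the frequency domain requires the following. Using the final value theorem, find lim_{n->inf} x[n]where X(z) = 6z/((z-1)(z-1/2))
Final value theorem: lim x[n]=lim_{z->1} (z-1) * X(z)
(z-1) * X(z)=6z/(z-1/2)
As z->1: 6/(1-1/2)=6/(1/2)=12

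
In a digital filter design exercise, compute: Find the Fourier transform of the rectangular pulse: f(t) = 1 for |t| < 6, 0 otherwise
F(omega)=integral from -6 to 6 of e^(-j * omega * t) dt
=2 * sin(6 * omega)/omega=12 * sinc(6 * omega/pi)

Answer: 2 * sin(6 * omega)/omega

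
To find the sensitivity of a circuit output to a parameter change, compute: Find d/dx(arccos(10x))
d/dx[arccos(u)] = -u'/√(1-u²), u = 10x, u' = 10

Answer: -10/√(1 - 100x²)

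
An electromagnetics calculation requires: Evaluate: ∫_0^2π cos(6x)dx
Antiderivative: sin(6x)/6
Evaluate at bounds: [sin(6·2π)/6] - [sin(6·0)/6]
= ((0) - (0))/6 = 0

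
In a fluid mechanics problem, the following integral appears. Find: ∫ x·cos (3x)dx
By parts: u = x, dv = cos(3x) dx
du = dx, v = sin(3x)/3
= x·sin(3x)/3 + cos(3x)/3² + C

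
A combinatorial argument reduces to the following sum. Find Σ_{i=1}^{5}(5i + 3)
=5·Σ i+3·5=5·15+15=90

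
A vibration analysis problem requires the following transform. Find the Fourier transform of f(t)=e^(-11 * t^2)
The Fourier transform of a Gaussian e^(-a*t^2) is sqrt(pi/a)*e^(-omega^2/(4a)).
With a = 11: F(omega) = sqrt(pi/11)*e^(-omega^2/44)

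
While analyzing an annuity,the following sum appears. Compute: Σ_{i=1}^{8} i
Using formula: Σ i^1=n(n + 1)/2=8·9/2=36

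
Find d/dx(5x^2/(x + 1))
Quotient rule: (f/g)' = (f'g - fg')/g²
f = 5x^2, f' = 10x
g = x+1, g' = 1

Answer: (10x·(x+1)-5x^2)/(x+1)²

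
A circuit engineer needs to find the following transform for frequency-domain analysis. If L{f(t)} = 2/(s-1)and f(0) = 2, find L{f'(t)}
L{f'(t)}=s·F(s) - f(0)=2s/(s-1)-2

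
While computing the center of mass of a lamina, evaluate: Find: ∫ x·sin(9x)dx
By parts: u = x, dv = sin(9x) dx
du = dx, v = -cos(9x)/9
= -x·cos(9x)/9 + sin(9x)/9² + C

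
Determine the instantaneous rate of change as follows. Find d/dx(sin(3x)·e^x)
Product rule: (fg)' = f'g+fg'
f = sin(3x), f' = 3·cos(3x)
g = e^x, g' = e^x

Answer: 3·cos(3x)·e^x+sin(3x)·e^x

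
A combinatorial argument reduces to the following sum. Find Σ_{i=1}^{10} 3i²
= 3·n(n + 1)(2n + 1)/6 = 3·10·11·21/6 = 1155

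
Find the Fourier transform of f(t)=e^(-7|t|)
Using the standard pair: F{e^(-a|t|)}=2a/(a^2+omega^2)
With a=7: F(omega)=14/(49+omega^2)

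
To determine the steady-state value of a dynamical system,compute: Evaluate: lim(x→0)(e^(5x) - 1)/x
L'Hôpital (0/0): lim 5e^(5x)/1 = 5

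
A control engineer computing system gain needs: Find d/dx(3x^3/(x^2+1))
Quotient rule: (f/g)'=(f'g - fg')/g²
f=3x^3, f'=9x^2
g=x^2 + 1, g'=2x

Answer: (9x^2·(x^2 + 1) - 6x^4)/(x^2 + 1)²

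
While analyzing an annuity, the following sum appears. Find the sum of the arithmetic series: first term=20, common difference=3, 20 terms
Last term: a_n = 20+(20-1)·3 = 77
Sum = n(a_1+a_n)/2 = 20(20+77)/2 = 970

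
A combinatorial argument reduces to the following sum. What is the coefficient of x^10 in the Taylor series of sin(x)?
sin(x) has only odd powers. Coefficient of x^10 = 0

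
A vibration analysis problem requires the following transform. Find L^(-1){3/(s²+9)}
L^(-1){w/(s² + w²)} = sin(wt)
Here w = 3

Answer: sin(3t)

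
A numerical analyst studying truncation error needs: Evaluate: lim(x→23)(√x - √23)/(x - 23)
Multiply by conjugate (√x+√23)/(√x+√23):
=(x - 23)/((x - 23)(√x+√23))=1/(√x+√23)
As x → 23: 1/(2√23)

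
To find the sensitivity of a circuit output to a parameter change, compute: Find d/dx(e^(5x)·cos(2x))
Product rule: (fg)' = f'g+fg'
f = e^(5x), f' = 5·e^(5x)
g = cos(2x), g' = -2·sin(2x)

Answer: 5·e^(5x)·cos(2x)-2·e^(5x)·sin(2x)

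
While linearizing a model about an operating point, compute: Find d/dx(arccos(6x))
d/dx[arccos(u)]=-u'/√(1-u²), u=6x, u'=6

Answer: -6/√(1 - 36x²)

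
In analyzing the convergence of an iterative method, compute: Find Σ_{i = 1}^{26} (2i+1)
= 2·Σ i + 1·26 = 2·351 + 26 = 728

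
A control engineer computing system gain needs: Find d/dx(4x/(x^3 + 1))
Quotient rule: (f/g)' = (f'g - fg')/g²
f = 4x, f' = 4
g = x^3+1, g' = 3x^2

Answer: (4·(x^3+1)-12x^3)/(x^3+1)²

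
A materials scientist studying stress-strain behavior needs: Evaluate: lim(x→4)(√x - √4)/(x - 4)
Multiply by conjugate (√x+√4)/(√x+√4):
=(x - 4)/((x - 4)(√x+√4))=1/(√x+√4)
As x → 4: 1/(2√4)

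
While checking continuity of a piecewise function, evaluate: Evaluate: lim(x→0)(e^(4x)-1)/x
L'Hôpital (0/0): lim 4e^(4x)/1=4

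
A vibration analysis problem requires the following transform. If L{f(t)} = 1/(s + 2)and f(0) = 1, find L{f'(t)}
L{f'(t)} = s·F(s) - f(0) = s/(s+2)-1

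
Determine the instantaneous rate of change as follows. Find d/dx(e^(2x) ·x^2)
Product rule: (fg)' = f'g + fg'
f = e^(2x), f' = 2·e^(2x)
g = x^2, g' = 2x

Answer: 2·e^(2x)·x^2 + 2·e^(2x)·x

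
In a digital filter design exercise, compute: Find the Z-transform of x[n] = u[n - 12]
Using the time-shift property: Z{u[n-12]}=z^(-12)*z/(z-1)
=z^(-11)/(z-1)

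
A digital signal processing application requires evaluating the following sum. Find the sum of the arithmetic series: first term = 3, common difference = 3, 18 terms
Last term: a_n = 3+(18-1)·3 = 54
Sum = n(a_1+a_n)/2 = 18(3+54)/2 = 513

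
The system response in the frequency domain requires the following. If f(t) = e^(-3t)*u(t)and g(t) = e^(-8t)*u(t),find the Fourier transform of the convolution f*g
By the convolution theorem: F{f * g}=F(omega) * G(omega)
F(omega)=1/(3+j * omega), G(omega)=1/(8+j * omega)
F{f * g}=1/((3+j * omega)(8+j * omega))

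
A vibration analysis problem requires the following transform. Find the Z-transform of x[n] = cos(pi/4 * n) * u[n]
Z{cos(w0 * n) * u[n]}=z(z - cos(w0))/(z^2 - 2z * cos(w0) + 1)
With w0=pi/4: X(z)=z(z - cos(pi/4))/(z^2 - 2z * cos(pi/4) + 1)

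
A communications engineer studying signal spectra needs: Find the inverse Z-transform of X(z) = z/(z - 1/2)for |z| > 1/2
Standard pair: z/(z-a) <-> a^n*u[n] for causal signals
With a = 1/2: x[n] = (1/2)^n*u[n]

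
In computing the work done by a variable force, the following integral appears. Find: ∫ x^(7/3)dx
Power rule: ∫ x^(7/3) dx = x^(10/3)/(10/3) + C

Answer: (3/10)·x^(10/3) + C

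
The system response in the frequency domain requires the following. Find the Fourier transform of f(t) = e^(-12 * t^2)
The Fourier transform of a Gaussian e^(-a*t^2) is sqrt(pi/a)*e^(-omega^2/(4a)).
With a=12: F(omega)=sqrt(pi/12)*e^(-omega^2/48)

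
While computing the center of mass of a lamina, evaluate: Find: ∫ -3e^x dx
Since d/dx[e^x] = + e^x, we get -3e^x + C

Answer: -3e^x + C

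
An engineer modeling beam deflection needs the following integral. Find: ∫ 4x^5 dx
Using power rule: ∫ 4x^5 dx=4/6 x^6 + C=(2/3)x^6 + C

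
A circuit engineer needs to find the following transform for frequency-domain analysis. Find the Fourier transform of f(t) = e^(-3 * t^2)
The Fourier transform of a Gaussian e^(-a * t^2) is sqrt(pi/a) * e^(-omega^2/(4a)).
With a=3: F(omega)=sqrt(pi/3) * e^(-omega^2/12)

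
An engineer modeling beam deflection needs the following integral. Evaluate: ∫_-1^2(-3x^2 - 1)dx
Step 1: Find antiderivative F(x)=-x^3 - x
Step 2: F(2) - F(-1)=-10 - (2)=-12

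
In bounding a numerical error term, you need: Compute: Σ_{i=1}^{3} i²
Using formula: Σ i^2 = n(n + 1)(2n + 1)/6 = 3·4·7/6 = 14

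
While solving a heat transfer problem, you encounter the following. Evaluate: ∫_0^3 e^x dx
Antiderivative: e^x
Evaluate: (e^3-1)

Answer: e^3-1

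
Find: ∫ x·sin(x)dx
By parts: u = x, dv = sin(x) dx
du = dx, v = -cos(x)
= -x·cos(x)+sin(x)+C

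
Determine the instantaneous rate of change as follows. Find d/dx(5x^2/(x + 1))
Quotient rule: (f/g)' = (f'g - fg')/g²
f = 5x^2, f' = 10x
g = x+1, g' = 1

Answer: (10x·(x+1)-5x^2)/(x+1)²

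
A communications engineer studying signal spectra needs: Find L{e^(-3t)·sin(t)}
First shifting: L{e^(at)f(t)}=F(s-a)
L{sin(t)}=1/(s²+1)
Shift: 1/((s+3)²+1)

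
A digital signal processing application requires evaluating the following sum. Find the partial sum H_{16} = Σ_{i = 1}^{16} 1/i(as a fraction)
H_16 = 1 + 1/2 + 1/3 + ... + 1/16
= 2436559/720720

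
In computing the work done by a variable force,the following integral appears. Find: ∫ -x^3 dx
Using power rule: ∫ -x^3 dx = -1/4 x^4 + C = (-1/4)x^4 + C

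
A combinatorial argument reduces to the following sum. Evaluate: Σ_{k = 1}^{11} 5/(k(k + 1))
Partial fractions: 5/(k(k + 1))=5/k - 5/(k + 1)
Telescoping sum: 5(1 - 1/12)=5·11/12

Answer: 55/12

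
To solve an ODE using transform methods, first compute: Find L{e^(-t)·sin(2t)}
First shifting: L{e^(at)f(t)}=F(s-a)
L{sin(2t)}=2/(s²+4)
Shift: 2/((s+1)²+4)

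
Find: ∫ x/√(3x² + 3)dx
Let u=3x² + 3, du=6x dx
∫ (1/6)·u^(-1/2) du=√u/3 + C

Answer: √(3x² + 3)/3 + C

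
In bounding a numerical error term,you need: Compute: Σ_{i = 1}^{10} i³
Using formula: Σ i^3=[n(n + 1)/2]²=[10·11/2]²=3025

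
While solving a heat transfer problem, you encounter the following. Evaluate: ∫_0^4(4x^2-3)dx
Step 1: Find antiderivative F(x) = (4/3)x^3-3x
Step 2: F(4) - F(0) = 220/3 - (0) = 220/3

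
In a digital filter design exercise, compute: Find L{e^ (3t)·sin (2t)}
First shifting: L{e^(at)f(t)} = F(s-a)
L{sin(2t)} = 2/(s²+4)
Shift: 2/((s-3)²+4)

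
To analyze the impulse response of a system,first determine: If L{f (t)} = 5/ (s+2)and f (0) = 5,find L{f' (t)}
L{f'(t)}=s·F(s) - f(0)=5s/(s + 2) - 5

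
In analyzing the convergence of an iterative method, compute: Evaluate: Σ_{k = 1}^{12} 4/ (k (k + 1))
Partial fractions: 4/(k(k+1))=4/k - 4/(k+1)
Telescoping sum: 4(1-1/13)=4·12/13

Answer: 48/13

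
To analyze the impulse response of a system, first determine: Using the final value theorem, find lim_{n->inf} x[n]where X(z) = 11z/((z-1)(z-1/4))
Final value theorem: lim x[n] = lim_{z->1} (z-1) * X(z)
(z-1) * X(z) = 11z/(z-1/4)
As z->1: 11/(1-1/4) = 11/(3/4) = 44/3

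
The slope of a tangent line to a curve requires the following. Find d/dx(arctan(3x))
d/dx[arctan(u)]=u'/(1 + u²), u=3x, u'=3

Answer: 3/(1 + 9x²)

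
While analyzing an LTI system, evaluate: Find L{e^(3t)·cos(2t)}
First shifting: L{e^(at)f(t)}=F(s-a)
L{cos(2t)}=s/(s²+4)
Shift: (s-3)/((s-3)²+4)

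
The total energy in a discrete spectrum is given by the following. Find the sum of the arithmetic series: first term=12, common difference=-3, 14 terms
Last term: a_n = 12+(14-1)·-3 = -27
Sum = n(a_1+a_n)/2 = 14(12+(-27))/2 = -105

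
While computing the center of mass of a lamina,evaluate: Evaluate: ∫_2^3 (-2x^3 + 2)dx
Step 1: Find antiderivative F(x)=(-1/2)x^4 + 2x
Step 2: F(3) - F(2)=-69/2 - (-4)=-61/2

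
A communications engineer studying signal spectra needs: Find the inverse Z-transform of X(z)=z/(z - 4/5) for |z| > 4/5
Standard pair: z/(z-a) <-> a^n*u[n] for causal signals
With a=4/5: x[n]=(4/5)^n*u[n]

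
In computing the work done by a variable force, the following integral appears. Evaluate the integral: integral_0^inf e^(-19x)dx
integral_0^inf e^(-19x) dx = [-1/19 * e^(-19x)]_0^inf
= 0 - (-1/19) = 1/19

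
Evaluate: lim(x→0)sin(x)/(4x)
L'Hôpital (0/0): lim cos(x)/4 = 1/4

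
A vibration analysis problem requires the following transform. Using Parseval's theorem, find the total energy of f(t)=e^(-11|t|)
Parseval's theorem: E=integral |f(t)|^2 dt=(1/2pi) integral |F(omega)|^2 domega
E=integral_{-inf}^{inf} e^(-22|t|) dt=2 * integral_0^inf e^(-22t) dt=2/(2 * 11)=1/11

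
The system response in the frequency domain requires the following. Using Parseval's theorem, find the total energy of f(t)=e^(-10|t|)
Parseval's theorem: E = integral |f(t)|^2 dt = (1/2pi) integral |F(omega)|^2 domega
E = integral_{-inf}^{inf} e^(-20|t|) dt = 2*integral_0^inf e^(-20t) dt = 2/(2*10) = 1/10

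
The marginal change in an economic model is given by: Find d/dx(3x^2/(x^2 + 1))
Quotient rule: (f/g)'=(f'g - fg')/g²
f=3x^2, f'=6x
g=x^2 + 1, g'=2x

Answer: (6x·(x^2 + 1) - 6x^3)/(x^2 + 1)²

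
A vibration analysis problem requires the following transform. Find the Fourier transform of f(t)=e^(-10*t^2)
The Fourier transform of a Gaussian e^(-a*t^2) is sqrt(pi/a)*e^(-omega^2/(4a)).
With a=10: F(omega)=sqrt(pi/10)*e^(-omega^2/40)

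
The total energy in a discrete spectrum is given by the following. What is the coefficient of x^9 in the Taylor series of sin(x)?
sin(x) = Σ (-1)^k x^(2k+1)/(2k+1)!
For x^9: (-1)^4/9! = 1/362880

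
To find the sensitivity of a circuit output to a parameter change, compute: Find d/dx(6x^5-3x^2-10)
Power rule: d/dx(ax^n)=n·a·x^(n-1)
Term by term: 30·x^4 - 6·x

Answer: 30x^4 - 6x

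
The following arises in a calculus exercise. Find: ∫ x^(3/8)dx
Power rule: ∫ x^(3/8) dx = x^(11/8)/(11/8)+C

Answer: (8/11)·x^(11/8)+C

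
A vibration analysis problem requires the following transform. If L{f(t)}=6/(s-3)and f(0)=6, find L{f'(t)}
L{f'(t)}=s·F(s) - f(0)=6s/(s-3)-6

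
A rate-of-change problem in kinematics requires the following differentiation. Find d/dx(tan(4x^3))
Chain rule: d/dx[tan(u)]=sec²(u)·u' where u=4x^3
u'=12x^2

Answer: 12x^2·sec²(4x^3)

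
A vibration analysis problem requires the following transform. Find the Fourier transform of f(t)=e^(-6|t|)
Using the standard pair: F{e^(-a|t|)} = 2a/(a^2+omega^2)
With a = 6: F(omega) = 12/(36+omega^2)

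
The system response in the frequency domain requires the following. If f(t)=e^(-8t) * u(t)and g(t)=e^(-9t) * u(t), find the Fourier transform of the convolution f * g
By the convolution theorem: F{f*g}=F(omega)*G(omega)
F(omega)=1/(8 + j*omega), G(omega)=1/(9 + j*omega)
F{f*g}=1/((8 + j*omega)(9 + j*omega))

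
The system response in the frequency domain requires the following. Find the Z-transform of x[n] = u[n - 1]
Using the time-shift property: Z{u[n-1]}=z^(-1)*z/(z-1)
=z^(0)/(z-1)

Answer: 1/(z-1)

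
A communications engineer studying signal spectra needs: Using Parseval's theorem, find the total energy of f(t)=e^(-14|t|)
Parseval's theorem: E = integral |f(t)|^2 dt = (1/2pi) integral |F(omega)|^2 domega
E = integral_{-inf}^{inf} e^(-28|t|) dt = 2 * integral_0^inf e^(-28t) dt = 2/(2 * 14) = 1/14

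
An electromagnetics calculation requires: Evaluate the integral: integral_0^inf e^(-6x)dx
integral_0^inf e^(-6x) dx=[-1/6*e^(-6x)]_0^inf
=0 - (-1/6)=1/6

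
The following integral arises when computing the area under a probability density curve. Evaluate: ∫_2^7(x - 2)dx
Step 1: Find antiderivative F(x)=(1/2)x^2-2x
Step 2: F(7) - F(2)=21/2 - (-2)=25/2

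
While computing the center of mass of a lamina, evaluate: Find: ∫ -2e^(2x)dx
Since d/dx[e^(2x)] = 2e^(2x), we get -1 e^(2x)+C

Answer: -e^(2x)+C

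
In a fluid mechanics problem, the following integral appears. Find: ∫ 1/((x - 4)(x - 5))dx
Partial fractions: 1/((x-4)(x-5)) = A/(x-4) + B/(x-5)
A = -1, B = 1
∫ [-1· 1/(x-4) + 1· 1/(x-5)] dx
= (1)[ln|x-5| - ln|x-4|] + C

Answer: ln|(x-5)/(x-4)| + C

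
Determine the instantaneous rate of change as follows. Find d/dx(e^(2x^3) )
Chain rule: d/dx[e^u]=e^u · u' where u=2x^3
u'=6x^2

Answer: 6x^2·e^(2x^3)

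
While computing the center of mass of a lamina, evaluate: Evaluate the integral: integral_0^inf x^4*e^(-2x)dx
This is a Gamma integral. Substitute u=2x (du=2 dx):
integral_0^inf x^4 * e^(-2x) dx=(1/2^5) integral_0^inf u^4 * e^(-u) du
=Gamma(5)/2^5=4!/2^5=24/32

Answer: 3/4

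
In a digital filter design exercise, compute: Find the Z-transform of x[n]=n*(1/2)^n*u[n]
Using the property Z{n * a^n * u[n]}=az/(z-a)^2
With a=1/2: X(z)=(1/2)z/(z - 1/2)^2, |z| > 1/2

Answer: (1/2)z/(z - 1/2)^2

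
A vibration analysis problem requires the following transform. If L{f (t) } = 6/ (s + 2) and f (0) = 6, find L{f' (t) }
L{f'(t)}=s·F(s) - f(0)=6s/(s+2)-6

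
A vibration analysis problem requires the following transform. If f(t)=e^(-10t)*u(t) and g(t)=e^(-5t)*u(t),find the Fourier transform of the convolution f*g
By the convolution theorem: F{f * g}=F(omega) * G(omega)
F(omega)=1/(10+j * omega), G(omega)=1/(5+j * omega)
F{f * g}=1/((10+j * omega)(5+j * omega))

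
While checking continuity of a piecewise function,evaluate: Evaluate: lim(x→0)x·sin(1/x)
Squeeze theorem: -|x| ≤ x·sin(1/x) ≤ |x|
Since x → 0 as x → 0, by squeeze theorem the limit is 0

Answer: 0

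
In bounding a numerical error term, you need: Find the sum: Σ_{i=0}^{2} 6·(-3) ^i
Geometric series: S = a(1 - r^n)/(1 - r)
a = 6, r = -3, n = 3
S = 6(1+27)/4 = 42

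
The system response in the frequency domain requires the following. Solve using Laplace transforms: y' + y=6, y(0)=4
Take L of both sides: sY(s) - 4 + Y(s) = 6/s
Y(s)(s + 1) = 6/s + 4
Y(s) = 6/(s(s + 1)) + 4/(s + 1)
Partial fractions: 6/(s(s + 1)) = 6/s - 6/(s + 1)
So Y(s) = 6/s - 2/(s + 1)
Inverse transform (L^(-1){1/s} = 1, L^(-1){1/(s + 1)} = e^(-t)):

Answer: y(t) = 6 - 2·e^(-t)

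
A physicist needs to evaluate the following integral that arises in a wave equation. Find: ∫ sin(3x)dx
Using substitution u=3x: ∫ sin(u) du/3=-cos(u)/3 + C

Answer: (-1/3)cos(3x) + C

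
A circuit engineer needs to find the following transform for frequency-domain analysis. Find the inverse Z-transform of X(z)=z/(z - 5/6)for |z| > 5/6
Standard pair: z/(z-a) <-> a^n*u[n] for causal signals
With a = 5/6: x[n] = (5/6)^n*u[n]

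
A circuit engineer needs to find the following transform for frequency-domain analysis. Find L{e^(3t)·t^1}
First shifting: L{e^(at)f(t)} = F(s-a)
L{t^1} = 1/s^2
Shift s → s-3: 1/(s-3)^2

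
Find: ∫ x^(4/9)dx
Power rule: ∫ x^(4/9) dx = x^(13/9)/(13/9) + C

Answer: (9/13)·x^(13/9) + C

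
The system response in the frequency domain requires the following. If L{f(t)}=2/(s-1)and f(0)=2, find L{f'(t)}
L{f'(t)} = s·F(s) - f(0) = 2s/(s-1)-2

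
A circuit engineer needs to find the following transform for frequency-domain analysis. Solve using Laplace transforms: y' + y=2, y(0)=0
Take L of both sides: sY(s)-0+Y(s)=2/s
Y(s)(s+1)=2/s+0
Y(s)=2/(s(s+1))+0/(s+1)
Partial fractions: 2/(s(s+1))=2/s - 2/(s+1)
So Y(s)=2/s - 2/(s+1)
Inverse transform (L^(-1){1/s}=1, L^(-1){1/(s+1)}=e^(-t)):

Answer: y(t)=2-2·e^(-t)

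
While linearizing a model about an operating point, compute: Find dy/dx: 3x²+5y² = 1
Differentiate: 6x+10y·(dy/dx) = 0
dy/dx = -6x/(10y) = -(3/5)·(x/y)

Answer: dy/dx = -(3/5)·(x/y)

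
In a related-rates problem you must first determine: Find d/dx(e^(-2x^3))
Chain rule: d/dx[e^u]=e^u · u' where u=-2x^3
u'=-6x^2

Answer: -6x^2·e^(-2x^3)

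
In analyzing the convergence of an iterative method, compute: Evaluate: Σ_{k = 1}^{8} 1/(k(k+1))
Partial fractions: 1/(k(k+1))=1/k - 1/(k+1)
Telescoping sum: 1(1-1/9)=1·8/9

Answer: 8/9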